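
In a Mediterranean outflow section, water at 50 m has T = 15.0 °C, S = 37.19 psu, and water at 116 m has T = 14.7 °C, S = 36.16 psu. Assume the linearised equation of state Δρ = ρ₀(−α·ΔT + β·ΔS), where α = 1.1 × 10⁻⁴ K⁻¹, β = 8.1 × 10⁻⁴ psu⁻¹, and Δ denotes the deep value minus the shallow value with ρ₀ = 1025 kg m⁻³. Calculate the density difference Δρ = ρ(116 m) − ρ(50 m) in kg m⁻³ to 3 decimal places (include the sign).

ΔT = -0.3 K, ΔS = -1.03 psu (deep − shallow).
Δρ/ρ₀ = −(1.1 × 10⁻⁴)(-0.3) + (8.1 × 10⁻⁴)(-1.03) = -8.013 × 10⁻⁴.
Δρ = 1025 × (-8.013 × 10⁻⁴) = -0.821 kg m⁻³.
Negative Δρ: lighter below, statically unstable.

-0.821 kg m⁻³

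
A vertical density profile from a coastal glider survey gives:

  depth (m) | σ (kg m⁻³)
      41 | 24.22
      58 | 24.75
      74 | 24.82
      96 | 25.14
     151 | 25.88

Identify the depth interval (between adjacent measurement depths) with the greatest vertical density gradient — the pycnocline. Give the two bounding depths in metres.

Compute the density gradient over each adjacent pair:
  41–58 m: Δρ/Δz = 0.53/17 = 0.031 kg m⁻⁴
  58–74 m: Δρ/Δz = 0.07/16 = 4.4 × 10⁻³ kg m⁻⁴
  74–96 m: Δρ/Δz = 0.32/22 = 0.015 kg m⁻⁴
  96–151 m: Δρ/Δz = 0.74/55 = 0.013 kg m⁻⁴
The largest gradient is in the 41–58 m interval — the pycnocline.

41–58 m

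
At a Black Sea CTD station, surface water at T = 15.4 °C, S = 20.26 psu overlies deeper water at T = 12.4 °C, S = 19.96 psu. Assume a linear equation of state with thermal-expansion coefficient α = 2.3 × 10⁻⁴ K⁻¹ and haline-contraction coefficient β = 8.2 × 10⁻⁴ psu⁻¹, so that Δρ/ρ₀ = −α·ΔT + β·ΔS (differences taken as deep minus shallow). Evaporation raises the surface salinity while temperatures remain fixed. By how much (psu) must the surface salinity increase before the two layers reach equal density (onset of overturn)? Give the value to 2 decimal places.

0.54 psu

Neutral buoyancy requires −α(T_deep − T_surf) + β(S_deep − S_surf′) = 0.
S_surf′ = S_deep − (α/β)·ΔT = 19.96 − (2.3 × 10⁻⁴/8.2 × 10⁻⁴)·(-3.0) = 20.8015 psu.
Increase required: 20.8015 − 20.26 = 0.5415 psu.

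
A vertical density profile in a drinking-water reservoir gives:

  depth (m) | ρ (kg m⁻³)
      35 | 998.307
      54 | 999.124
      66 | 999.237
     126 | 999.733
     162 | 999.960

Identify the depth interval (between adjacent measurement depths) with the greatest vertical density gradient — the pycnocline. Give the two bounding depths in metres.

Compute the density gradient over each adjacent pair:
  35–54 m: Δρ/Δz = 0.817/19 = 0.043 kg m⁻⁴
  54–66 m: Δρ/Δz = 0.113/12 = 9.4 × 10⁻³ kg m⁻⁴
  66–126 m: Δρ/Δz = 0.496/60 = 8.3 × 10⁻³ kg m⁻⁴
  126–162 m: Δρ/Δz = 0.227/36 = 6.3 × 10⁻³ kg m⁻⁴
The largest gradient is in the 35–54 m interval — the pycnocline.

35–54 m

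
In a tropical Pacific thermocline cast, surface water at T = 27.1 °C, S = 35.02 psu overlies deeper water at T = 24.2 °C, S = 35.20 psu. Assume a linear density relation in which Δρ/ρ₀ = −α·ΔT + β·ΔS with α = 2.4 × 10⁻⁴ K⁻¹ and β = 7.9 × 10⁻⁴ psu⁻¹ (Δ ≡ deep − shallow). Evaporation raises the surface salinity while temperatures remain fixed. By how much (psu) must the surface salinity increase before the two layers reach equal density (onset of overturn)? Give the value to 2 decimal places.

Neutral buoyancy requires −α(T_deep − T_surf) + β(S_deep − S_surf′) = 0.
S_surf′ = S_deep − (α/β)·ΔT = 35.20 − (2.4 × 10⁻⁴/7.9 × 10⁻⁴)·(-2.9) = 36.0810 psu.
Increase required: 36.0810 − 35.02 = 1.0610 psu.

1.06 psu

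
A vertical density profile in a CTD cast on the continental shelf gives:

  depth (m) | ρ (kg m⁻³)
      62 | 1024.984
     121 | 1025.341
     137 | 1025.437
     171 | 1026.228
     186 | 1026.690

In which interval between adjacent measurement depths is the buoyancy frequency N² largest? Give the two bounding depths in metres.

171–186 m

Compute the density gradient over each adjacent pair:
  62–121 m: Δρ/Δz = 0.357/59 = 6.1 × 10⁻³ kg m⁻⁴
  121–137 m: Δρ/Δz = 0.096/16 = 6.0 × 10⁻³ kg m⁻⁴
  137–171 m: Δρ/Δz = 0.791/34 = 0.023 kg m⁻⁴
  171–186 m: Δρ/Δz = 0.462/15 = 0.031 kg m⁻⁴
The largest gradient is in the 171–186 m interval — the pycnocline.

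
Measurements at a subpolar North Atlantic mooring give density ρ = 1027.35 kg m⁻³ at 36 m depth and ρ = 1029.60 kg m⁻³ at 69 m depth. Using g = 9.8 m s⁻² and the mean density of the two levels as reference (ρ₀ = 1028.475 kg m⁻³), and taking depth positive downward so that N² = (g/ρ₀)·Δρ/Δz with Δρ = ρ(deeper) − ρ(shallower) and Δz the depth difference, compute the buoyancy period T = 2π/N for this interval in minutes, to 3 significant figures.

Δρ = 1029.60 − 1027.35 = 2.25 kg m⁻³ over Δz = 69 − 36 = 33 m.
N² = (9.8/1028.475) × (2.25/33) = 6.4968 × 10⁻⁴ s⁻².
N = √(6.4968 × 10⁻⁴) = 0.025489 rad s⁻¹, so T = 2π/N = 246.51 s = 4.1085 min ≈ 4.11 min.

4.11 min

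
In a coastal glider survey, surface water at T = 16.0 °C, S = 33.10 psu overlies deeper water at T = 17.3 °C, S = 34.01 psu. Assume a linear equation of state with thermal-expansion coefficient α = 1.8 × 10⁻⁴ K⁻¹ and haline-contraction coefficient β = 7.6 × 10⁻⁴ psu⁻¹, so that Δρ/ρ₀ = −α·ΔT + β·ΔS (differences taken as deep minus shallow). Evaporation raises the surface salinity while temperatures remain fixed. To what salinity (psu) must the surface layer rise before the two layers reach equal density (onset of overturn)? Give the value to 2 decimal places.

33.70 psu

Neutral buoyancy requires −α(T_deep − T_surf) + β(S_deep − S_surf′) = 0.
S_surf′ = S_deep − (α/β)·ΔT = 34.01 − (1.8 × 10⁻⁴/7.6 × 10⁻⁴)·(+1.3) = 33.7021 psu.
Increase required: 33.7021 − 33.10 = 0.6021 psu.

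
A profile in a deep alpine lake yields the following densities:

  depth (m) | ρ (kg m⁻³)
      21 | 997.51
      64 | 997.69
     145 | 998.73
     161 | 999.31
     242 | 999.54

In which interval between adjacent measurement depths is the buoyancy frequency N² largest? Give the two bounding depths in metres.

145–161 m

Compute the density gradient over each adjacent pair:
  21–64 m: Δρ/Δz = 0.18/43 = 4.2 × 10⁻³ kg m⁻⁴
  64–145 m: Δρ/Δz = 1.04/81 = 0.013 kg m⁻⁴
  145–161 m: Δρ/Δz = 0.58/16 = 0.036 kg m⁻⁴
  161–242 m: Δρ/Δz = 0.23/81 = 2.8 × 10⁻³ kg m⁻⁴
The largest gradient is in the 145–161 m interval — the pycnocline.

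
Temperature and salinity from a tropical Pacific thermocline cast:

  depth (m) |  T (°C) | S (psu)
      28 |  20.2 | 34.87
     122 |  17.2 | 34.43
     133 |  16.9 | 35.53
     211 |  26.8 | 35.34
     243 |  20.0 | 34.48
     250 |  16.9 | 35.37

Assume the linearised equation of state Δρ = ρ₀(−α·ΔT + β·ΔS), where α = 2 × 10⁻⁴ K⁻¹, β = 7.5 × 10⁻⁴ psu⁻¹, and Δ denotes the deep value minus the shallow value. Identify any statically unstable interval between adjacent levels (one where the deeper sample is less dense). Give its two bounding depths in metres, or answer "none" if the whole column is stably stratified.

Evaluate Δρ/ρ₀ = −αΔT + βΔS across each adjacent pair:
  28–122 m: −αΔT+βΔS = −(2 × 10⁻⁴)(-3.0)+(7.5 × 10⁻⁴)(-0.44) = 2.7 × 10⁻⁴ → stable
  122–133 m: −αΔT+βΔS = −(2 × 10⁻⁴)(-0.3)+(7.5 × 10⁻⁴)(+1.10) = 8.9 × 10⁻⁴ → stable
  133–211 m: −αΔT+βΔS = −(2 × 10⁻⁴)(+9.9)+(7.5 × 10⁻⁴)(-0.19) = -2.1 × 10⁻³ → UNSTABLE
  211–243 m: −αΔT+βΔS = −(2 × 10⁻⁴)(-6.8)+(7.5 × 10⁻⁴)(-0.86) = 7.2 × 10⁻⁴ → stable
  243–250 m: −αΔT+βΔS = −(2 × 10⁻⁴)(-3.1)+(7.5 × 10⁻⁴)(+0.89) = 1.3 × 10⁻³ → stable
The 133–211 m interval has Δρ < 0: lighter water underlies denser water.

133–211 m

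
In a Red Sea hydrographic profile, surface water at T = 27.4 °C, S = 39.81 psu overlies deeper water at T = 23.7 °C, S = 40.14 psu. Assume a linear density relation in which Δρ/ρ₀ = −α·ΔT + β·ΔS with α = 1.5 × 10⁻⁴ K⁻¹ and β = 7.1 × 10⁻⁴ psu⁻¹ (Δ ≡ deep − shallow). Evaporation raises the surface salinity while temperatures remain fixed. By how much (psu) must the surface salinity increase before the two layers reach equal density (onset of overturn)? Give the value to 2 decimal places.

Neutral buoyancy requires −α(T_deep − T_surf) + β(S_deep − S_surf′) = 0.
S_surf′ = S_deep − (α/β)·ΔT = 40.14 − (1.5 × 10⁻⁴/7.1 × 10⁻⁴)·(-3.7) = 40.9217 psu.
Increase required: 40.9217 − 39.81 = 1.1117 psu.

1.11 psu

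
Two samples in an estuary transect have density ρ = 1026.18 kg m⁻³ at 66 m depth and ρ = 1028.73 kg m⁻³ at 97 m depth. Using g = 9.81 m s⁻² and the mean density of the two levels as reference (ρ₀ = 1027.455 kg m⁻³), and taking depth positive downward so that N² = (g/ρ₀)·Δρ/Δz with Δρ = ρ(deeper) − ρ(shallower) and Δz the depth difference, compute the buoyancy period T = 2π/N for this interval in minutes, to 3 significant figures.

Δρ = 1028.73 − 1026.18 = 2.55 kg m⁻³ over Δz = 97 − 66 = 31 m.
N² = (9.81/1027.455) × (2.55/31) = 7.8539 × 10⁻⁴ s⁻².
N = √(7.8539 × 10⁻⁴) = 0.028025 rad s⁻¹, so T = 2π/N = 224.20 s = 3.7367 min ≈ 3.74 min.
A positive N² confirms static stability across the interval.

3.74 min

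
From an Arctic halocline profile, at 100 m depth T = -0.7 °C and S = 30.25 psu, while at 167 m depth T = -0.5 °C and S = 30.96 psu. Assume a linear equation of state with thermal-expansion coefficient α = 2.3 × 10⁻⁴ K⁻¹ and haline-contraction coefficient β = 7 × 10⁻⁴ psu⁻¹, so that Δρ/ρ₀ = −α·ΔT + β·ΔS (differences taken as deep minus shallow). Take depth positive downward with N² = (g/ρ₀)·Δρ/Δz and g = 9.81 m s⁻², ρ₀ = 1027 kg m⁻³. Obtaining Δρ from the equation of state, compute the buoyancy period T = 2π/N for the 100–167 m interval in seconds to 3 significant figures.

773 s

ΔT = +0.2 K, ΔS = +0.71 psu (deep − shallow).
Δρ/ρ₀ = −αΔT + βΔS = -4.60 × 10⁻⁵ + 4.97 × 10⁻⁴ = 4.51 × 10⁻⁴, so Δρ ≈ 0.4632 kg m⁻³.
N² = (g/ρ₀)·Δρ/Δz = g·(Δρ/ρ₀)/Δz = 9.81 × 4.51 × 10⁻⁴ / 67 = 6.6034 × 10⁻⁵ s⁻².
N = √(6.6034 × 10⁻⁵) = 8.1261 × 10⁻³ rad s⁻¹ → T = 2π/N = 773.21 s ≈ 773 s.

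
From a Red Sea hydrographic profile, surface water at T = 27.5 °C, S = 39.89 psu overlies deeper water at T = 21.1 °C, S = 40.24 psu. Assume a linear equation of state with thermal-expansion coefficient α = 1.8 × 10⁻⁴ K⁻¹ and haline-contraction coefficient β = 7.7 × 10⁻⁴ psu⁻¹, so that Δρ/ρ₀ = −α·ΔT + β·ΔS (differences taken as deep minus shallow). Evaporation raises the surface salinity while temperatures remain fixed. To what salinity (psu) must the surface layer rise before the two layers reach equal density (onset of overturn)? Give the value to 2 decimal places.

41.74 psu

Neutral buoyancy requires −α(T_deep − T_surf) + β(S_deep − S_surf′) = 0.
S_surf′ = S_deep − (α/β)·ΔT = 40.24 − (1.8 × 10⁻⁴/7.7 × 10⁻⁴)·(-6.4) = 41.7361 psu.
Increase required: 41.7361 − 39.89 = 1.8461 psu.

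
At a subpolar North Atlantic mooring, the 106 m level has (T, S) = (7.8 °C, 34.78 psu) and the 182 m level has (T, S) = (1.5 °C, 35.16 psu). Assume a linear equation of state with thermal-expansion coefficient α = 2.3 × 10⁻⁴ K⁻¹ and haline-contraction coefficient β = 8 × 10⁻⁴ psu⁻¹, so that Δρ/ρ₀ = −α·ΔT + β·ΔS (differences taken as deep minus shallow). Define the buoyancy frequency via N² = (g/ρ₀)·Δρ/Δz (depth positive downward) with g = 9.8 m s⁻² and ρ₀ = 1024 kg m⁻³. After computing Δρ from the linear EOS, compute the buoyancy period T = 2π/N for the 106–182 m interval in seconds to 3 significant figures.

ΔT = -6.3 K, ΔS = +0.38 psu (deep − shallow).
Δρ/ρ₀ = −αΔT + βΔS = 1.449 × 10⁻³ + 3.04 × 10⁻⁴ = 1.753 × 10⁻³, so Δρ ≈ 1.795 kg m⁻³.
N² = (g/ρ₀)·Δρ/Δz = g·(Δρ/ρ₀)/Δz = 9.8 × 1.753 × 10⁻³ / 76 = 2.2604 × 10⁻⁴ s⁻².
N = √(2.2604 × 10⁻⁴) = 0.015035 rad s⁻¹ → T = 2π/N = 417.90 s ≈ 418 s.

418 s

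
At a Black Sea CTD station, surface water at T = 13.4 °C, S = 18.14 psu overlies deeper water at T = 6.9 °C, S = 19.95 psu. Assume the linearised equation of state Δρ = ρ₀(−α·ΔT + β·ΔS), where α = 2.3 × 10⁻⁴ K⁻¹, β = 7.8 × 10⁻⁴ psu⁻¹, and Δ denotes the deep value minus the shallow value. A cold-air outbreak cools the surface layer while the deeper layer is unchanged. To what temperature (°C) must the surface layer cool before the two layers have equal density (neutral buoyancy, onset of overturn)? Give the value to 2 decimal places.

0.76 °C

Neutral buoyancy requires Δρ = 0, i.e. −α(T_deep − T_surf′) + β(S_deep − S_surf) = 0.
T_surf′ = T_deep − (β/α)·ΔS = 6.9 − (7.8 × 10⁻⁴/2.3 × 10⁻⁴)·(+1.81) = 0.7617 °C.
Cooling required: 13.4 − (0.7617) = 12.6383 °C.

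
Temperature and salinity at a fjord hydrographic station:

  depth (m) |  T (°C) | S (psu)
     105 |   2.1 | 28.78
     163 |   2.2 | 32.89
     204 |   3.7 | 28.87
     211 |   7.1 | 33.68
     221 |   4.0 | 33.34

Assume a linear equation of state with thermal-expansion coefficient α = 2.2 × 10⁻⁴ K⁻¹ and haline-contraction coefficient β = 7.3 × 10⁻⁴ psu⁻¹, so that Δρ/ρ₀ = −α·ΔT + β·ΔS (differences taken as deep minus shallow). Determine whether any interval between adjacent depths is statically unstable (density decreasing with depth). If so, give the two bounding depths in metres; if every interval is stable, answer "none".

Evaluate Δρ/ρ₀ = −αΔT + βΔS across each adjacent pair:
  105–163 m: −αΔT+βΔS = −(2.2 × 10⁻⁴)(+0.1)+(7.3 × 10⁻⁴)(+4.11) = 3.0 × 10⁻³ → stable
  163–204 m: −αΔT+βΔS = −(2.2 × 10⁻⁴)(+1.5)+(7.3 × 10⁻⁴)(-4.02) = -3.3 × 10⁻³ → UNSTABLE
  204–211 m: −αΔT+βΔS = −(2.2 × 10⁻⁴)(+3.4)+(7.3 × 10⁻⁴)(+4.81) = 2.8 × 10⁻³ → stable
  211–221 m: −αΔT+βΔS = −(2.2 × 10⁻⁴)(-3.1)+(7.3 × 10⁻⁴)(-0.34) = 4.3 × 10⁻⁴ → stable
The 163–204 m interval has Δρ < 0: lighter water underlies denser water.

163–204 m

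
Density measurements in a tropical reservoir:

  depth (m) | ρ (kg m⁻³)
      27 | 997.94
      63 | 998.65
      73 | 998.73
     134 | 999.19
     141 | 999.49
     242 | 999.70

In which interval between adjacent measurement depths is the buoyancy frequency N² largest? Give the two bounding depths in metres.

134–141 m

Compute the density gradient over each adjacent pair:
  27–63 m: Δρ/Δz = 0.71/36 = 0.020 kg m⁻⁴
  63–73 m: Δρ/Δz = 0.08/10 = 8.0 × 10⁻³ kg m⁻⁴
  73–134 m: Δρ/Δz = 0.46/61 = 7.5 × 10⁻³ kg m⁻⁴
  134–141 m: Δρ/Δz = 0.30/7 = 0.043 kg m⁻⁴
  141–242 m: Δρ/Δz = 0.21/101 = 2.1 × 10⁻³ kg m⁻⁴
The largest gradient is in the 134–141 m interval — the pycnocline.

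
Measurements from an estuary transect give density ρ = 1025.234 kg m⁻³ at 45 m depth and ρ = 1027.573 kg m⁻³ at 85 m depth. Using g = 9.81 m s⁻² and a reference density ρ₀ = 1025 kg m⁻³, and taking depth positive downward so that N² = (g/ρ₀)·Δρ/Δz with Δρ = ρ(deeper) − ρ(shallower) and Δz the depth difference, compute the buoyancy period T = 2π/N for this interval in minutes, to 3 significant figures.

Δρ = 1027.573 − 1025.234 = 2.339 kg m⁻³ over Δz = 85 − 45 = 40 m.
N² = (9.81/1025) × (2.339/40) = 5.5965 × 10⁻⁴ s⁻².
N = √(5.5965 × 10⁻⁴) = 0.023657 rad s⁻¹, so T = 2π/N = 265.60 s = 4.4267 min ≈ 4.43 min.
A positive N² confirms static stability across the interval.

4.43 min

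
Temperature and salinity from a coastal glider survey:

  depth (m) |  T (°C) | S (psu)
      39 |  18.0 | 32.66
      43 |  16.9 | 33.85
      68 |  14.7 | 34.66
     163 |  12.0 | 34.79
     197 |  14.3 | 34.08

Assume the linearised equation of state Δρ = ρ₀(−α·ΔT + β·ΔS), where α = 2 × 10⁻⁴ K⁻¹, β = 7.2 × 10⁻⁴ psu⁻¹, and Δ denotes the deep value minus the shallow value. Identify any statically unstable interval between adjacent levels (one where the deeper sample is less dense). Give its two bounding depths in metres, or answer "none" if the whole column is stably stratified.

Evaluate Δρ/ρ₀ = −αΔT + βΔS across each adjacent pair:
  39–43 m: −αΔT+βΔS = −(2 × 10⁻⁴)(-1.1)+(7.2 × 10⁻⁴)(+1.19) = 1.1 × 10⁻³ → stable
  43–68 m: −αΔT+βΔS = −(2 × 10⁻⁴)(-2.2)+(7.2 × 10⁻⁴)(+0.81) = 1.0 × 10⁻³ → stable
  68–163 m: −αΔT+βΔS = −(2 × 10⁻⁴)(-2.7)+(7.2 × 10⁻⁴)(+0.13) = 6.3 × 10⁻⁴ → stable
  163–197 m: −αΔT+βΔS = −(2 × 10⁻⁴)(+2.3)+(7.2 × 10⁻⁴)(-0.71) = -9.7 × 10⁻⁴ → UNSTABLE
The 163–197 m interval has Δρ < 0: lighter water underlies denser water.

163–197 m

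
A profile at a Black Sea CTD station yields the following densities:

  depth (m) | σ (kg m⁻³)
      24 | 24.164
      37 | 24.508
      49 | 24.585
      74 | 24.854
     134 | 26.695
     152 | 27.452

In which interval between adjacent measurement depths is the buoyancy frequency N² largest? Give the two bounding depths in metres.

134–152 m

Compute the density gradient over each adjacent pair:
  24–37 m: Δρ/Δz = 0.344/13 = 0.026 kg m⁻⁴
  37–49 m: Δρ/Δz = 0.077/12 = 6.4 × 10⁻³ kg m⁻⁴
  49–74 m: Δρ/Δz = 0.269/25 = 0.011 kg m⁻⁴
  74–134 m: Δρ/Δz = 1.841/60 = 0.031 kg m⁻⁴
  134–152 m: Δρ/Δz = 0.757/18 = 0.042 kg m⁻⁴
The largest gradient is in the 134–152 m interval — the pycnocline.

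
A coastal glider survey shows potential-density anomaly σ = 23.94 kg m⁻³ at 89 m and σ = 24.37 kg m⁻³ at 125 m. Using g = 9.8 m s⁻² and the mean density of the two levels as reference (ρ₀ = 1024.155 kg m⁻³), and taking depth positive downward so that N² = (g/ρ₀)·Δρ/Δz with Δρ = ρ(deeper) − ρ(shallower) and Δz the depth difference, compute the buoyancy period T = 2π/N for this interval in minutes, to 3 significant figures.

Δρ = 1024.37 − 1023.94 = 0.43 kg m⁻³ over Δz = 125 − 89 = 36 m.
N² = (9.8/1024.155) × (0.43/36) = 1.1429 × 10⁻⁴ s⁻².
N = √(1.1429 × 10⁻⁴) = 0.010691 rad s⁻¹, so T = 2π/N = 587.71 s = 9.7952 min ≈ 9.80 min.

9.80 min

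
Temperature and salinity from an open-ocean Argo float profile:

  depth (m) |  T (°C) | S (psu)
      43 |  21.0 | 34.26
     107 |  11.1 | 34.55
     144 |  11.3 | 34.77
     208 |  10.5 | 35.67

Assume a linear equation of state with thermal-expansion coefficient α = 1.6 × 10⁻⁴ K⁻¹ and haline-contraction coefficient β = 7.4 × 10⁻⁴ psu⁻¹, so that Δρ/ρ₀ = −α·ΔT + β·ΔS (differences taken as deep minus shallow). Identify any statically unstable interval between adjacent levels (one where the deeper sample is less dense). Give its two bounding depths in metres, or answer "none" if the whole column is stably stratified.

Evaluate Δρ/ρ₀ = −αΔT + βΔS across each adjacent pair:
  43–107 m: −αΔT+βΔS = −(1.6 × 10⁻⁴)(-9.9)+(7.4 × 10⁻⁴)(+0.29) = 1.8 × 10⁻³ → stable
  107–144 m: −αΔT+βΔS = −(1.6 × 10⁻⁴)(+0.2)+(7.4 × 10⁻⁴)(+0.22) = 1.3 × 10⁻⁴ → stable
  144–208 m: −αΔT+βΔS = −(1.6 × 10⁻⁴)(-0.8)+(7.4 × 10⁻⁴)(+0.90) = 7.9 × 10⁻⁴ → stable
Every interval has Δρ > 0: the column is stably stratified throughout.

none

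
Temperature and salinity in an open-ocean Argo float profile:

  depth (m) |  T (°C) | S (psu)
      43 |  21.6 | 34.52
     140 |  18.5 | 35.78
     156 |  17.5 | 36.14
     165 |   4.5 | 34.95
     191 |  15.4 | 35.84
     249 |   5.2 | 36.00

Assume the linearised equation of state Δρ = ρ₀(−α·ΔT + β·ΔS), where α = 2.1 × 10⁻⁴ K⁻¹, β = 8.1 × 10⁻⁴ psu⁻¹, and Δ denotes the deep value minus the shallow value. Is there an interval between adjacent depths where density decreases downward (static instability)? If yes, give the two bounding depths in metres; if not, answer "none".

165–191 m

Evaluate Δρ/ρ₀ = −αΔT + βΔS across each adjacent pair:
  43–140 m: −αΔT+βΔS = −(2.1 × 10⁻⁴)(-3.1)+(8.1 × 10⁻⁴)(+1.26) = 1.7 × 10⁻³ → stable
  140–156 m: −αΔT+βΔS = −(2.1 × 10⁻⁴)(-1.0)+(8.1 × 10⁻⁴)(+0.36) = 5.0 × 10⁻⁴ → stable
  156–165 m: −αΔT+βΔS = −(2.1 × 10⁻⁴)(-13.0)+(8.1 × 10⁻⁴)(-1.19) = 1.8 × 10⁻³ → stable
  165–191 m: −αΔT+βΔS = −(2.1 × 10⁻⁴)(+10.9)+(8.1 × 10⁻⁴)(+0.89) = -1.6 × 10⁻³ → UNSTABLE
  191–249 m: −αΔT+βΔS = −(2.1 × 10⁻⁴)(-10.2)+(8.1 × 10⁻⁴)(+0.16) = 2.3 × 10⁻³ → stable
The 165–191 m interval has Δρ < 0: lighter water underlies denser water.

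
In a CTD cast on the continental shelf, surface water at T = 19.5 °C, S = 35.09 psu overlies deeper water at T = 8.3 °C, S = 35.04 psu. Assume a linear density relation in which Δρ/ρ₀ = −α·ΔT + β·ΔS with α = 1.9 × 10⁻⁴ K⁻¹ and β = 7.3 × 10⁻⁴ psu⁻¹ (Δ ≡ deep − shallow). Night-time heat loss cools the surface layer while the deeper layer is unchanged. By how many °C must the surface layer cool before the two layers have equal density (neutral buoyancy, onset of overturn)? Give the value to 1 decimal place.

11.0 °C

Neutral buoyancy requires Δρ = 0, i.e. −α(T_deep − T_surf′) + β(S_deep − S_surf) = 0.
T_surf′ = T_deep − (β/α)·ΔS = 8.3 − (7.3 × 10⁻⁴/1.9 × 10⁻⁴)·(-0.05) = 8.492 °C.
Cooling required: 19.5 − (8.492) = 11.008 °C.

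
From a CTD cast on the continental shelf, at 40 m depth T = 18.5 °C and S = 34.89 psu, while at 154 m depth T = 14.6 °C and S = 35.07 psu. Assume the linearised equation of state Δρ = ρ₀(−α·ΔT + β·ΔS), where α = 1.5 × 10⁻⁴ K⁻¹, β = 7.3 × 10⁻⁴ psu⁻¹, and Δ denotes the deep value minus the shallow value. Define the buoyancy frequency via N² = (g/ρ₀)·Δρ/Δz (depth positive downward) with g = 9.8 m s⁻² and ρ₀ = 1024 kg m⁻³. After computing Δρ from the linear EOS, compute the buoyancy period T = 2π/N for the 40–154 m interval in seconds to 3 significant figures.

801 s

ΔT = -3.9 K, ΔS = +0.18 psu (deep − shallow).
Δρ/ρ₀ = −αΔT + βΔS = 5.85 × 10⁻⁴ + 1.314 × 10⁻⁴ = 7.164 × 10⁻⁴, so Δρ ≈ 0.7336 kg m⁻³.
N² = (g/ρ₀)·Δρ/Δz = g·(Δρ/ρ₀)/Δz = 9.8 × 7.164 × 10⁻⁴ / 114 = 6.1585 × 10⁻⁵ s⁻².
N = √(6.1585 × 10⁻⁵) = 7.8476 × 10⁻³ rad s⁻¹ → T = 2π/N = 800.65 s ≈ 801 s.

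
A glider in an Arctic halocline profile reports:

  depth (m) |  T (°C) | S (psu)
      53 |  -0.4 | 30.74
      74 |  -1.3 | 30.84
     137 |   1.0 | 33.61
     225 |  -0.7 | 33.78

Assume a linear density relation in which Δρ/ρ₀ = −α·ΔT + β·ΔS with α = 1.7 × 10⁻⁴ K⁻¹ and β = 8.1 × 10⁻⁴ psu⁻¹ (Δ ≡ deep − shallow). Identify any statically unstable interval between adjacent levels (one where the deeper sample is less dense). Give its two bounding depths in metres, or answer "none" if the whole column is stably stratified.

none

Evaluate Δρ/ρ₀ = −αΔT + βΔS across each adjacent pair:
  53–74 m: −αΔT+βΔS = −(1.7 × 10⁻⁴)(-0.9)+(8.1 × 10⁻⁴)(+0.10) = 2.3 × 10⁻⁴ → stable
  74–137 m: −αΔT+βΔS = −(1.7 × 10⁻⁴)(+2.3)+(8.1 × 10⁻⁴)(+2.77) = 1.9 × 10⁻³ → stable
  137–225 m: −αΔT+βΔS = −(1.7 × 10⁻⁴)(-1.7)+(8.1 × 10⁻⁴)(+0.17) = 4.3 × 10⁻⁴ → stable
Every interval has Δρ > 0: the column is stably stratified throughout.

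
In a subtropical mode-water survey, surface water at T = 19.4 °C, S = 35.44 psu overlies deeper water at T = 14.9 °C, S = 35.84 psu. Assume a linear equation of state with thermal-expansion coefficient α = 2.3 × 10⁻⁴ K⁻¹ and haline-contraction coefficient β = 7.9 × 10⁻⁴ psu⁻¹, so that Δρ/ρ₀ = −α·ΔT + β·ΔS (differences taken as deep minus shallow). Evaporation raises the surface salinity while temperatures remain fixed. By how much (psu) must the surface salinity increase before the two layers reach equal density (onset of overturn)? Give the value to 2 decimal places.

Neutral buoyancy requires −α(T_deep − T_surf) + β(S_deep − S_surf′) = 0.
S_surf′ = S_deep − (α/β)·ΔT = 35.84 − (2.3 × 10⁻⁴/7.9 × 10⁻⁴)·(-4.5) = 37.1501 psu.
Increase required: 37.1501 − 35.44 = 1.7101 psu.

1.71 psu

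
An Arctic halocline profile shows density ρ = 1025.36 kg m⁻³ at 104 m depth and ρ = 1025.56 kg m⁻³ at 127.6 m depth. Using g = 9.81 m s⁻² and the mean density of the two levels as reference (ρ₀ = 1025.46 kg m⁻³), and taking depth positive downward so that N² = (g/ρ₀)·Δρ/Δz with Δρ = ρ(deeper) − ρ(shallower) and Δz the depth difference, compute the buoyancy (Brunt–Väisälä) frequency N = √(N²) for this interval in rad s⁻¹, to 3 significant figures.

9.00 × 10⁻³ rad s⁻¹

Δρ = 1025.56 − 1025.36 = 0.20 kg m⁻³ over Δz = 127.6 − 104 = 23.6 m.
N² = (9.81/1025.46) × (0.20/23.6) = 8.1072 × 10⁻⁵ s⁻².
N = √(8.1072 × 10⁻⁵) = 9.0040 × 10⁻³ rad s⁻¹ ≈ 9.00 × 10⁻³ rad s⁻¹.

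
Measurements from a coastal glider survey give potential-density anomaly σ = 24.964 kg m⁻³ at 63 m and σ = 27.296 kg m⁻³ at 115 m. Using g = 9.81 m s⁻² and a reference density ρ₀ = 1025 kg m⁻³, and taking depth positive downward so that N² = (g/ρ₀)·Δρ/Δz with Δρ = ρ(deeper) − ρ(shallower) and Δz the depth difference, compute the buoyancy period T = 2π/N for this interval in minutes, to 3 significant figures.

Δρ = 1027.296 − 1024.964 = 2.332 kg m⁻³ over Δz = 115 − 63 = 52 m.
N² = (9.81/1025) × (2.332/52) = 4.2921 × 10⁻⁴ s⁻².
N = √(4.2921 × 10⁻⁴) = 0.020717 rad s⁻¹, so T = 2π/N = 303.29 s = 5.0548 min ≈ 5.05 min.

5.05 min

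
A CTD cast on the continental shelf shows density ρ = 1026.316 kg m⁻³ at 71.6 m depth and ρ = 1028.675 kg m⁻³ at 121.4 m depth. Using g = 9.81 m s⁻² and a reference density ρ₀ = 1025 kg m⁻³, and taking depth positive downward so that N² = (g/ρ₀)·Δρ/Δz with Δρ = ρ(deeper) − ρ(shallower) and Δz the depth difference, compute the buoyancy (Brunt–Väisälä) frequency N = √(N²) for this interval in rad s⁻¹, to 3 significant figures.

Δρ = 1028.675 − 1026.316 = 2.359 kg m⁻³ over Δz = 121.4 − 71.6 = 49.8 m.
N² = (9.81/1025) × (2.359/49.8) = 4.5336 × 10⁻⁴ s⁻².
N = √(4.5336 × 10⁻⁴) = 0.021292 rad s⁻¹ ≈ 0.0213 rad s⁻¹.

0.0213 rad s⁻¹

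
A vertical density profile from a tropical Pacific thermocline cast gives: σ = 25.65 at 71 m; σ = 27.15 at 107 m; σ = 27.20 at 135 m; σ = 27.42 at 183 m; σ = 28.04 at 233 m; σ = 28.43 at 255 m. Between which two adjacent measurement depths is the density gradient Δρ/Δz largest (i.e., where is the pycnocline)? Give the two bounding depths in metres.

Compute the density gradient over each adjacent pair:
  71–107 m: Δρ/Δz = 1.50/36 = 0.042 kg m⁻⁴
  107–135 m: Δρ/Δz = 0.05/28 = 1.8 × 10⁻³ kg m⁻⁴
  135–183 m: Δρ/Δz = 0.22/48 = 4.6 × 10⁻³ kg m⁻⁴
  183–233 m: Δρ/Δz = 0.62/50 = 0.012 kg m⁻⁴
  233–255 m: Δρ/Δz = 0.39/22 = 0.018 kg m⁻⁴
The largest gradient is in the 71–107 m interval — the pycnocline.

71–107 m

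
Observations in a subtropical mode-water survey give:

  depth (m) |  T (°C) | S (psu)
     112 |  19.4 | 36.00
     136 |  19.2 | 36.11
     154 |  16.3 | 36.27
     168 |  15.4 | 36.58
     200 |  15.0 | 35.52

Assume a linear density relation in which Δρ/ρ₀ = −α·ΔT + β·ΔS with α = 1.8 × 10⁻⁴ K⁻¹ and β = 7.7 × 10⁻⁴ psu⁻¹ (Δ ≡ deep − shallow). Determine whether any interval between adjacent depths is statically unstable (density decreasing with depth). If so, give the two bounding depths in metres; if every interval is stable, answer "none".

Evaluate Δρ/ρ₀ = −αΔT + βΔS across each adjacent pair:
  112–136 m: −αΔT+βΔS = −(1.8 × 10⁻⁴)(-0.2)+(7.7 × 10⁻⁴)(+0.11) = 1.2 × 10⁻⁴ → stable
  136–154 m: −αΔT+βΔS = −(1.8 × 10⁻⁴)(-2.9)+(7.7 × 10⁻⁴)(+0.16) = 6.5 × 10⁻⁴ → stable
  154–168 m: −αΔT+βΔS = −(1.8 × 10⁻⁴)(-0.9)+(7.7 × 10⁻⁴)(+0.31) = 4.0 × 10⁻⁴ → stable
  168–200 m: −αΔT+βΔS = −(1.8 × 10⁻⁴)(-0.4)+(7.7 × 10⁻⁴)(-1.06) = -7.4 × 10⁻⁴ → UNSTABLE
The 168–200 m interval has Δρ < 0: lighter water underlies denser water.

168–200 m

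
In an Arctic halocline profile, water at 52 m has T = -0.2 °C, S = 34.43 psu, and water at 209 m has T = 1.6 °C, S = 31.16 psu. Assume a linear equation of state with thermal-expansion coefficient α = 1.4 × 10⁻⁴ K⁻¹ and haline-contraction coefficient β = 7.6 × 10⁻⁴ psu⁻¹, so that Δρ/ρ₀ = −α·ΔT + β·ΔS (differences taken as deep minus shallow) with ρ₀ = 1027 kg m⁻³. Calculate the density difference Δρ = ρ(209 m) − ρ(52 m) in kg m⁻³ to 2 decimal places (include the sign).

-2.81 kg m⁻³

ΔT = +1.8 K, ΔS = -3.27 psu (deep − shallow).
Δρ/ρ₀ = −(1.4 × 10⁻⁴)(+1.8) + (7.6 × 10⁻⁴)(-3.27) = -2.7372 × 10⁻³.
Δρ = 1027 × (-2.7372 × 10⁻³) = -2.81 kg m⁻³.
Negative Δρ: lighter below, statically unstable.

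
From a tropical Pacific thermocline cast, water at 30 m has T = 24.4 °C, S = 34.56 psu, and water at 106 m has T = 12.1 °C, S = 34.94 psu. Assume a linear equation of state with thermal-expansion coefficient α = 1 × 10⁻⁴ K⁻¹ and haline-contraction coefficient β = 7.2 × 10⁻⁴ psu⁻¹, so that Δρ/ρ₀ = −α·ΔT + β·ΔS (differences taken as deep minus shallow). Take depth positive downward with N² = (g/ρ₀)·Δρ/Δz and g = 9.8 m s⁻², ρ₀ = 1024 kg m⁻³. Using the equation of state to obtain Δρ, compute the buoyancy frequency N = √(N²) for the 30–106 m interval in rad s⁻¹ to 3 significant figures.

0.0139 rad s⁻¹

ΔT = -12.3 K, ΔS = +0.38 psu (deep − shallow).
Δρ/ρ₀ = −αΔT + βΔS = 1.23 × 10⁻³ + 2.736 × 10⁻⁴ = 1.5036 × 10⁻³, so Δρ ≈ 1.540 kg m⁻³.
N² = (g/ρ₀)·Δρ/Δz = g·(Δρ/ρ₀)/Δz = 9.8 × 1.5036 × 10⁻³ / 76 = 1.9389 × 10⁻⁴ s⁻².
N = √(1.9389 × 10⁻⁴) = 0.013924 rad s⁻¹ ≈ 0.0139 rad s⁻¹.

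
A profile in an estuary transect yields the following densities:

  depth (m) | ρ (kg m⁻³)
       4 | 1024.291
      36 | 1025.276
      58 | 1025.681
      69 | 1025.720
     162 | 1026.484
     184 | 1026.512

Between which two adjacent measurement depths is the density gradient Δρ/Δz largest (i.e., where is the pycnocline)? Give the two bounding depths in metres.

Compute the density gradient over each adjacent pair:
  4–36 m: Δρ/Δz = 0.985/32 = 0.031 kg m⁻⁴
  36–58 m: Δρ/Δz = 0.405/22 = 0.018 kg m⁻⁴
  58–69 m: Δρ/Δz = 0.039/11 = 3.5 × 10⁻³ kg m⁻⁴
  69–162 m: Δρ/Δz = 0.764/93 = 8.2 × 10⁻³ kg m⁻⁴
  162–184 m: Δρ/Δz = 0.028/22 = 1.3 × 10⁻³ kg m⁻⁴
The largest gradient is in the 4–36 m interval — the pycnocline.

4–36 m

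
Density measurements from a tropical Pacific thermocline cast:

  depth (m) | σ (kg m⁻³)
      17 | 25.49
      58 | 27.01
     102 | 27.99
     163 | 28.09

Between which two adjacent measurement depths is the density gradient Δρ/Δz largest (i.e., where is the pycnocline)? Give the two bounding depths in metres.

17–58 m

Compute the density gradient over each adjacent pair:
  17–58 m: Δρ/Δz = 1.52/41 = 0.037 kg m⁻⁴
  58–102 m: Δρ/Δz = 0.98/44 = 0.022 kg m⁻⁴
  102–163 m: Δρ/Δz = 0.10/61 = 1.6 × 10⁻³ kg m⁻⁴
The largest gradient is in the 17–58 m interval — the pycnocline.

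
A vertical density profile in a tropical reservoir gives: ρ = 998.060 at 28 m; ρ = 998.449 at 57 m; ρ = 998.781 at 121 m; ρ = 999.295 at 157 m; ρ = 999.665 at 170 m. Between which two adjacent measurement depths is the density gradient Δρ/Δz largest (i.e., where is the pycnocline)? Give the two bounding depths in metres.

157–170 m

Compute the density gradient over each adjacent pair:
  28–57 m: Δρ/Δz = 0.389/29 = 0.013 kg m⁻⁴
  57–121 m: Δρ/Δz = 0.332/64 = 5.2 × 10⁻³ kg m⁻⁴
  121–157 m: Δρ/Δz = 0.514/36 = 0.014 kg m⁻⁴
  157–170 m: Δρ/Δz = 0.370/13 = 0.028 kg m⁻⁴
The largest gradient is in the 157–170 m interval — the pycnocline.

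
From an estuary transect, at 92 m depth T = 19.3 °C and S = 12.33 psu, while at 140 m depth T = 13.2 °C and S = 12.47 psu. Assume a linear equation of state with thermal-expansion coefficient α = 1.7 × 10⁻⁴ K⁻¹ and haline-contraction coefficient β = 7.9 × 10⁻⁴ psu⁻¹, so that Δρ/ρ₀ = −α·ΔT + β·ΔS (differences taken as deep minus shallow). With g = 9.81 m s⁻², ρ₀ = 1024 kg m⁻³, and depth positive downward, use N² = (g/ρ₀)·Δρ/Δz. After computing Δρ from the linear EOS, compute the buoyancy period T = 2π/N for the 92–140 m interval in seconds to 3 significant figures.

ΔT = -6.1 K, ΔS = +0.14 psu (deep − shallow).
Δρ/ρ₀ = −αΔT + βΔS = 1.037 × 10⁻³ + 1.106 × 10⁻⁴ = 1.1476 × 10⁻³, so Δρ ≈ 1.175 kg m⁻³.
N² = (g/ρ₀)·Δρ/Δz = g·(Δρ/ρ₀)/Δz = 9.81 × 1.1476 × 10⁻³ / 48 = 2.3454 × 10⁻⁴ s⁻².
N = √(2.3454 × 10⁻⁴) = 0.015315 rad s⁻¹ → T = 2π/N = 410.26 s ≈ 410 s.

410 s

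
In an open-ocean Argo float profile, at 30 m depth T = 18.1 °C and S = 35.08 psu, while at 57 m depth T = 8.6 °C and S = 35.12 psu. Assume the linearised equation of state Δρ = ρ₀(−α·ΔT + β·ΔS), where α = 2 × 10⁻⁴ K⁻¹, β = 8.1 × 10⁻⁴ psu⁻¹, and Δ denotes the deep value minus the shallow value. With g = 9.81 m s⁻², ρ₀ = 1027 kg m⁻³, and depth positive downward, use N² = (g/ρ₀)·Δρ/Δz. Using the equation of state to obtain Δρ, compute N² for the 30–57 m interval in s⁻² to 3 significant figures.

ΔT = -9.5 K, ΔS = +0.04 psu (deep − shallow).
Δρ/ρ₀ = −αΔT + βΔS = 1.90 × 10⁻³ + 3.24 × 10⁻⁵ = 1.9324 × 10⁻³, so Δρ ≈ 1.985 kg m⁻³.
N² = (g/ρ₀)·Δρ/Δz = g·(Δρ/ρ₀)/Δz = 9.81 × 1.9324 × 10⁻³ / 27 = 7.0211 × 10⁻⁴ s⁻² ≈ 7.02 × 10⁻⁴ s⁻².

7.02 × 10⁻⁴ s⁻²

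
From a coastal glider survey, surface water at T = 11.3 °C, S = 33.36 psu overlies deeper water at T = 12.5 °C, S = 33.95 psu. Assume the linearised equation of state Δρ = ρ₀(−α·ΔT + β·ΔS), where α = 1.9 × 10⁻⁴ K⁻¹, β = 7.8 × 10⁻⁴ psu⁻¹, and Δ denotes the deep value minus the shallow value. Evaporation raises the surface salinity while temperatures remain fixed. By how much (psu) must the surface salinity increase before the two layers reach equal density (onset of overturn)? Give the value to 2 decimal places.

Neutral buoyancy requires −α(T_deep − T_surf) + β(S_deep − S_surf′) = 0.
S_surf′ = S_deep − (α/β)·ΔT = 33.95 − (1.9 × 10⁻⁴/7.8 × 10⁻⁴)·(+1.2) = 33.6577 psu.
Increase required: 33.6577 − 33.36 = 0.2977 psu.

0.30 psu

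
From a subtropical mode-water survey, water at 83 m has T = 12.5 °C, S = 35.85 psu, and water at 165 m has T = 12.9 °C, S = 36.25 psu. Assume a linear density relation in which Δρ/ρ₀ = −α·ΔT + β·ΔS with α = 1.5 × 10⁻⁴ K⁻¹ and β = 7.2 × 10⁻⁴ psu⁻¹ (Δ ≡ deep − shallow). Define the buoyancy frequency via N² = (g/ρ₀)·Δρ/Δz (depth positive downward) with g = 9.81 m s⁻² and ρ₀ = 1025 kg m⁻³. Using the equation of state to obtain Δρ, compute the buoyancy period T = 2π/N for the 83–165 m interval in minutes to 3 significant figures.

20.1 min

ΔT = +0.4 K, ΔS = +0.40 psu (deep − shallow).
Δρ/ρ₀ = −αΔT + βΔS = -6.00 × 10⁻⁵ + 2.88 × 10⁻⁴ = 2.28 × 10⁻⁴, so Δρ ≈ 0.2337 kg m⁻³.
N² = (g/ρ₀)·Δρ/Δz = g·(Δρ/ρ₀)/Δz = 9.81 × 2.28 × 10⁻⁴ / 82 = 2.7277 × 10⁻⁵ s⁻².
N = √(2.7277 × 10⁻⁵) = 5.2227 × 10⁻³ rad s⁻¹ → T = 2π/N = 1.2031 × 10³ s = 20.052 min ≈ 20.1 min.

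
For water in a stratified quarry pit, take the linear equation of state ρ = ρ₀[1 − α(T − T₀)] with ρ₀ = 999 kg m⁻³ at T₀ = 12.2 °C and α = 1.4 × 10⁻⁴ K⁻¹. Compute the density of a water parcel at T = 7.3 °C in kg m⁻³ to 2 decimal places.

T − T₀ = -4.9 K.
Bracket = 1 − α·(-4.9) = 1 + (6.86 × 10⁻⁴) = 1.0006860.
ρ = 999 × 1.0006860 = 999.69 kg m⁻³.

999.69 kg m⁻³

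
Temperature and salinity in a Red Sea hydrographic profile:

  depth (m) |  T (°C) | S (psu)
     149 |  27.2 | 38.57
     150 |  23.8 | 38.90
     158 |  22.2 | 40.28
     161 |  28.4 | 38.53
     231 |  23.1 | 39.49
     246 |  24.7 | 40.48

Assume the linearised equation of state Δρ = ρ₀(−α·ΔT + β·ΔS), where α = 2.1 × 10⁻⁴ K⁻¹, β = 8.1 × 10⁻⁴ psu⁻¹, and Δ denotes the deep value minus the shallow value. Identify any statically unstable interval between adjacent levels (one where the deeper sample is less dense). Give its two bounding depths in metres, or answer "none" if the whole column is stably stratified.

158–161 m

Evaluate Δρ/ρ₀ = −αΔT + βΔS across each adjacent pair:
  149–150 m: −αΔT+βΔS = −(2.1 × 10⁻⁴)(-3.4)+(8.1 × 10⁻⁴)(+0.33) = 9.8 × 10⁻⁴ → stable
  150–158 m: −αΔT+βΔS = −(2.1 × 10⁻⁴)(-1.6)+(8.1 × 10⁻⁴)(+1.38) = 1.5 × 10⁻³ → stable
  158–161 m: −αΔT+βΔS = −(2.1 × 10⁻⁴)(+6.2)+(8.1 × 10⁻⁴)(-1.75) = -2.7 × 10⁻³ → UNSTABLE
  161–231 m: −αΔT+βΔS = −(2.1 × 10⁻⁴)(-5.3)+(8.1 × 10⁻⁴)(+0.96) = 1.9 × 10⁻³ → stable
  231–246 m: −αΔT+βΔS = −(2.1 × 10⁻⁴)(+1.6)+(8.1 × 10⁻⁴)(+0.99) = 4.7 × 10⁻⁴ → stable
The 158–161 m interval has Δρ < 0: lighter water underlies denser water.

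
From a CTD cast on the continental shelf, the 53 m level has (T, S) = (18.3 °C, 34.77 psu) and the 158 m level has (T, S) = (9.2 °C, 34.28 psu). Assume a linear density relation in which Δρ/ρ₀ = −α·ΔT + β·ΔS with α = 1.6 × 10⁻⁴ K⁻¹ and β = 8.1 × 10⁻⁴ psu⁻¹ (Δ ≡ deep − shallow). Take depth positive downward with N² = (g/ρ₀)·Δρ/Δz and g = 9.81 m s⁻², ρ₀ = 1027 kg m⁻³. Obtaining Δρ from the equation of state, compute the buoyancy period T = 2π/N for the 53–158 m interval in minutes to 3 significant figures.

10.5 min

ΔT = -9.1 K, ΔS = -0.49 psu (deep − shallow).
Δρ/ρ₀ = −αΔT + βΔS = 1.456 × 10⁻³ − 3.969 × 10⁻⁴ = 1.0591 × 10⁻³, so Δρ ≈ 1.088 kg m⁻³.
N² = (g/ρ₀)·Δρ/Δz = g·(Δρ/ρ₀)/Δz = 9.81 × 1.0591 × 10⁻³ / 105 = 9.8950 × 10⁻⁵ s⁻².
N = √(9.8950 × 10⁻⁵) = 9.9474 × 10⁻³ rad s⁻¹ → T = 2π/N = 631.64 s = 10.527 min ≈ 10.5 min.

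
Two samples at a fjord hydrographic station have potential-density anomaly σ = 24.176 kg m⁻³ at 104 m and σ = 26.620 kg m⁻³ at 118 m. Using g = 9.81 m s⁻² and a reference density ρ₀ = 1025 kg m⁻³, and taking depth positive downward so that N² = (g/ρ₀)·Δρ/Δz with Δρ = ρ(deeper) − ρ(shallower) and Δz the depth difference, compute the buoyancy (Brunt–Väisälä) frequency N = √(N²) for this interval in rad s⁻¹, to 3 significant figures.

0.0409 rad s⁻¹

Δρ = 1026.620 − 1024.176 = 2.444 kg m⁻³ over Δz = 118 − 104 = 14 m.
N² = (9.81/1025) × (2.444/14) = 1.6708 × 10⁻³ s⁻².
N = √(1.6708 × 10⁻³) = 0.040875 rad s⁻¹ ≈ 0.0409 rad s⁻¹.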